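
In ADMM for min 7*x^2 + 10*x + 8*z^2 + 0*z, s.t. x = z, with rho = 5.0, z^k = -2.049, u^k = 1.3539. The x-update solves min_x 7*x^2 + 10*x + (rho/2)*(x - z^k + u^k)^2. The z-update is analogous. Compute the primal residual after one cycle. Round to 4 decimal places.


ADMM iteration with rho = 5.0, z^k = -2.049, u^k = 1.3539
Step 1: x-update.
Minimize 7*x^2 + 10*x + (5.0/2)*(x + 2.049 + 1.3539)^2
FOC: (2*7 + 5.0)*x = -10 + 5.0*(-2.049 - 1.3539)
x^{k+1} = -1.4218
Step 2: z-update.
Minimize 8*z^2 + 0*z + (5.0/2)*(-1.4218 - z + 1.3539)^2
FOC: (2*8 + 5.0)*z = 0 + 5.0*(-1.4218 + 1.3539)
z^{k+1} = -0.0162
Step 3: u-update.
u^{k+1} = 1.3539 - 1.4218 + 0.0162 = -0.0517
Step 4: Primal residual = |-1.4218 + 0.0162| = 1.4056


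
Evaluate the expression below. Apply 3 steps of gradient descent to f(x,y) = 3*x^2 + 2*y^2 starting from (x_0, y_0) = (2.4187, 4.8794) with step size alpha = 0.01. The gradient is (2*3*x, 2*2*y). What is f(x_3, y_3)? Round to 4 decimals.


Gradient descent on f(x,y) = 3*x^2 + 2*y^2.
Starting point: (2.4187, 4.8794), alpha = 0.01
Step 1: grad_x = 2*3*2.4187 = 14.5122, grad_y = 2*2*4.8794 = 19.5176
  x_1 = 2.4187 - 0.01*14.5122 = 2.2736
  y_1 = 4.8794 - 0.01*19.5176 = 4.6842
Step 2: grad_x = 2*3*2.2736 = 13.6415, grad_y = 2*2*4.6842 = 18.7369
  x_2 = 2.2736 - 0.01*13.6415 = 2.1372
  y_2 = 4.6842 - 0.01*18.7369 = 4.4969
Step 3: grad_x = 2*3*2.1372 = 12.823, grad_y = 2*2*4.4969 = 17.9874
  x_3 = 2.1372 - 0.01*12.823 = 2.0089
  y_3 = 4.4969 - 0.01*17.9874 = 4.317
f(2.0089, 4.317) = 3*2.0089^2 + 2*4.317^2 = 49.3801


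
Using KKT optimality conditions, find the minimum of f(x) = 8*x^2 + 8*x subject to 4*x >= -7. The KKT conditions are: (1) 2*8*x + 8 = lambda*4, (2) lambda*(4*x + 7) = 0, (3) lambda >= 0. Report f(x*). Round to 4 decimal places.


Step 1: Try lambda = 0 (constraint inactive).
Stationarity: 2*8*x + 8 = 0
x* = -8/(2*8) = -0.5
Check constraint: 4*-0.5 = -2.0 >= -7 -- satisfied.
Step 2: Compute optimal value.
f(x*) = 8*(-0.5)^2 + 8*(-0.5) = -2.0


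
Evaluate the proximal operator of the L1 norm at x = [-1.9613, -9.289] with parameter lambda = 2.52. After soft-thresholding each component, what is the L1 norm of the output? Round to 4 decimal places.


Soft-thresholding with lambda = 2.52:
prox(-1.9613) = sign(-1.9613)*max(|-1.9613| - 2.52, 0) = 0.0
prox(-9.289) = sign(-9.289)*max(|-9.289| - 2.52, 0) = -6.769
prox(x) = [0.0, -6.769]
||prox(x)||_1 = 0.0 + 6.769 = 6.769


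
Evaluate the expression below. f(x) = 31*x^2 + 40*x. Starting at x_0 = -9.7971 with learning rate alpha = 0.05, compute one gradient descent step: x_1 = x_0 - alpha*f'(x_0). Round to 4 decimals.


We compute the gradient at x_0 and apply the update.
f'(x) = 62*x + 40
f'(-9.7971) = 62*-9.7971 + 40 = -567.4202
x_1 = -9.7971 - 0.05*-567.4202 = 18.5739


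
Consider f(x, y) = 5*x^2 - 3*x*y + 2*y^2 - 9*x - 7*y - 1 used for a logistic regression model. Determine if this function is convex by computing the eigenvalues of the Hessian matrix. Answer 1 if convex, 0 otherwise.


The Hessian of f(x,y) = 5*x^2 - 3*x*y + 2*y^2 - 9*x - 7*y - 1 is:
H = [[10, -3], [-3, 4]]
Trace = 10 + 4 = 14
Determinant = 10*4 - (-3)^2 = 31
Discriminant = (14)^2 - 4*31 = 72.0
Eigenvalues: lambda_1 = 2.7574, lambda_2 = 11.2426
The function is convex.

1


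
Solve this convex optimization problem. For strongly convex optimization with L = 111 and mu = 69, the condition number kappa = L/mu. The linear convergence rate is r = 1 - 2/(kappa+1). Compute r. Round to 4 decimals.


Step 1: Compute the condition number.
kappa = L/mu = 111/69 = 1.6087
Step 2: Compute the convergence rate.
r = 1 - 2/(kappa + 1) = 1 - 2*mu/(L + mu) = (L - mu)/(L + mu) = 42/180 = 0.2333


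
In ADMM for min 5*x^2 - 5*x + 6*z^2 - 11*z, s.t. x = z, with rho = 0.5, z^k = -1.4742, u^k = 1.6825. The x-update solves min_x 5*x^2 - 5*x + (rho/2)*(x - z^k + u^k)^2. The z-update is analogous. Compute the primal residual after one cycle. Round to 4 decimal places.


ADMM iteration with rho = 0.5, z^k = -1.4742, u^k = 1.6825
Step 1: x-update.
Minimize 5*x^2 - 5*x + (0.5/2)*(x + 1.4742 + 1.6825)^2
FOC: (2*5 + 0.5)*x = 5 + 0.5*(-1.4742 - 1.6825)
x^{k+1} = 0.3259
Step 2: z-update.
Minimize 6*z^2 - 11*z + (0.5/2)*(0.3259 - z + 1.6825)^2
FOC: (2*6 + 0.5)*z = 11 + 0.5*(0.3259 + 1.6825)
z^{k+1} = 0.9603
Step 3: u-update.
u^{k+1} = 1.6825 + 0.3259 - 0.9603 = 1.048
Step 4: Primal residual = |0.3259 - 0.9603| = 0.6345


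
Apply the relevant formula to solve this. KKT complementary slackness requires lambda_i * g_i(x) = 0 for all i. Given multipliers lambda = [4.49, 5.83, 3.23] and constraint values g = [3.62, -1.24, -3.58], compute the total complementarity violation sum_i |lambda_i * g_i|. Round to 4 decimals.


KKT complementary slackness check:
lambda_1 * g_1 = 4.49 * 3.62 = 16.2538
lambda_2 * g_2 = 5.83 * -1.24 = -7.2292
lambda_3 * g_3 = 3.23 * -3.58 = -11.5634
Total violation = 16.2538 + 7.2292 + 11.5634 = 35.0464


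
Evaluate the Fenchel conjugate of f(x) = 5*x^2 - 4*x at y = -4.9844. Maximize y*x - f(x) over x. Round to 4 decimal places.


f*(y) = sup_x {y*x - a*x^2 - b*x} = sup_x {(y-b)*x - a*x^2}
FOC: (y - b) - 2a*x = 0 => x* = (y - b)/(2a)
x* = (-4.9844 + 4)/(2*5) = -0.0984
f*(-4.9844) = (y-b)^2/(4a) = (-4.9844 + 4)^2/(4*5)
= 0.969/20 = 0.0485


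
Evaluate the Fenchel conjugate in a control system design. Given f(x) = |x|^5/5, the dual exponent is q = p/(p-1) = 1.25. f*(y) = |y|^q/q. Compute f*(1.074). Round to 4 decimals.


The conjugate exponent q satisfies 1/p + 1/q = 1.
p = 5, so q = 5/(5 - 1) = 1.25
|y|^q = 1.074^1.25 = 1.0933
f*(1.074) = 1.0933 / 1.25 = 0.8747


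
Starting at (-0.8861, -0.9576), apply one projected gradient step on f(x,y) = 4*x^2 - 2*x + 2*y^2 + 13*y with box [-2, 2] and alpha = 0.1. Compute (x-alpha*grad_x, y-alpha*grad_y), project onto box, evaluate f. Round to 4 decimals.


Step 1: Compute gradient at (-0.8861, -0.9576).
grad_x = 2*4*-0.8861 - 2 = -9.0888
grad_y = 2*2*-0.9576 + 13 = 9.1696
Step 2: Gradient step.
x_raw = -0.8861 - 0.1*-9.0888 = 0.0228
y_raw = -0.9576 - 0.1*9.1696 = -1.8746
Step 3: Project onto [-2, 2].
x_proj = clip(0.0228) = 0.0228
y_proj = clip(-1.8746) = -1.8746
Step 4: Evaluate f.
f(0.0228, -1.8746) = -17.3848


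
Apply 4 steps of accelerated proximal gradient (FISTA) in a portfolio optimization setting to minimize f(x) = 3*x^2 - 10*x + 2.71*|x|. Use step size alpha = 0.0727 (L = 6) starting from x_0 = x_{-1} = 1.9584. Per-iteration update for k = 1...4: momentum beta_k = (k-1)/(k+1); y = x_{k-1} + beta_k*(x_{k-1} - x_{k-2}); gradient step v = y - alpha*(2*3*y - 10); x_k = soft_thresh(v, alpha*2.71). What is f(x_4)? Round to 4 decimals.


FISTA on f(x) = 3*x^2 - 10*x + 2.71*|x|
L = 6, alpha = 0.0727
Iteration 1: beta = 0.0, y = 1.9584 + 0.0*(1.9584 - 1.9584) = 1.9584
  grad(y) = 1.7504, v = y - alpha*grad = 1.8311
  prox(v) = soft_thresh(1.8311, 0.197) = 1.6341
Iteration 2: beta = 0.3333, y = 1.6341 + 0.3333*(1.6341 - 1.9584) = 1.526
  grad(y) = -0.8438, v = y - alpha*grad = 1.5874
  prox(v) = soft_thresh(1.5874, 0.197) = 1.3904
Iteration 3: beta = 0.5, y = 1.3904 + 0.5*(1.3904 - 1.6341) = 1.2685
  grad(y) = -2.3891, v = y - alpha*grad = 1.4422
  prox(v) = soft_thresh(1.4422, 0.197) = 1.2452
Iteration 4: beta = 0.6, y = 1.2452 + 0.6*(1.2452 - 1.3904) = 1.158
  grad(y) = -3.0518, v = y - alpha*grad = 1.3799
  prox(v) = soft_thresh(1.3799, 0.197) = 1.1829
f(x_4) = 3*1.1829^2 - 10*1.1829 + 2.71*|1.1829| = -4.4256


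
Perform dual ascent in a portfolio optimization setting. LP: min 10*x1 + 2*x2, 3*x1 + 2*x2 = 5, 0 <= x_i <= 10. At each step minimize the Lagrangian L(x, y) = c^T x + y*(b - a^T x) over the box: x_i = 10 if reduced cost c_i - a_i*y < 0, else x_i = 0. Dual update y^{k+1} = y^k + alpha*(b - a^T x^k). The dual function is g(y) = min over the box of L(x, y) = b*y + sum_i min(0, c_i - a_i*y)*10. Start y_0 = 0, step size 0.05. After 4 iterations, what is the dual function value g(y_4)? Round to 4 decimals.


Dual ascent for LP: min 10*x1 + 2*x2, 3*x1 + 2*x2 = 5, 0 <= x_i <= 10
Step 1: y^k = 0.0, reduced costs: (10.0, 2.0)
  x^k = (0.0, 0.0), subgradient = b - a^T x = 5.0
  y^{k+1} = 0.0 + 0.05*5.0 = 0.25
Step 2: y^k = 0.25, reduced costs: (9.25, 1.5)
  x^k = (0.0, 0.0), subgradient = b - a^T x = 5.0
  y^{k+1} = 0.25 + 0.05*5.0 = 0.5
Step 3: y^k = 0.5, reduced costs: (8.5, 1.0)
  x^k = (0.0, 0.0), subgradient = b - a^T x = 5.0
  y^{k+1} = 0.5 + 0.05*5.0 = 0.75
Step 4: y^k = 0.75, reduced costs: (7.75, 0.5)
  x^k = (0.0, 0.0), subgradient = b - a^T x = 5.0
  y^{k+1} = 0.75 + 0.05*5.0 = 1.0
Dual objective at y_4 = 1.0: reduced costs (7.0, 0.0), box minimizer x = (0.0, 0.0)
g(y_4) = b*y + (c1 - a1*y)*x1 + (c2 - a2*y)*x2 = 5*1.0 + 7.0*0.0 + 0.0*0.0 = 5.0 + 0.0 + 0.0 = 5.0


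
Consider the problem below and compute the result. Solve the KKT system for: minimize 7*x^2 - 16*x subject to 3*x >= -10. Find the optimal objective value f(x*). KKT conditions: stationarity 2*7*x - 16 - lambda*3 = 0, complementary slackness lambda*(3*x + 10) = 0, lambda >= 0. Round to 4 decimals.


Step 1: Try lambda = 0 (constraint inactive).
Stationarity: 2*7*x - 16 = 0
x* = 16/(2*7) = 8/7 = 1.1429 (rounded; the exact value 8/7 is used below)
Check constraint: 3*1.1429 = 3.4287 >= -10 -- satisfied.
Step 2: Compute optimal value.
f(x*) = 7*(8/7)^2 - 16*(8/7) = -9.1429


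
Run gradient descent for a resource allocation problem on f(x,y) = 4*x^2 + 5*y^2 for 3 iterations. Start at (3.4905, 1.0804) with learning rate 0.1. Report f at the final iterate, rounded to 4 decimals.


Gradient descent on f(x,y) = 4*x^2 + 5*y^2.
Starting point: (3.4905, 1.0804), alpha = 0.1
Step 1: grad_x = 2*4*3.4905 = 27.924, grad_y = 2*5*1.0804 = 10.804
  x_1 = 3.4905 - 0.1*27.924 = 0.6981
  y_1 = 1.0804 - 0.1*10.804 = 0.0
Step 2: grad_x = 2*4*0.6981 = 5.5848, grad_y = 2*5*0.0 = 0.0
  x_2 = 0.6981 - 0.1*5.5848 = 0.1396
  y_2 = 0.0 - 0.1*0.0 = 0.0
Step 3: grad_x = 2*4*0.1396 = 1.117, grad_y = 2*5*0.0 = 0.0
  x_3 = 0.1396 - 0.1*1.117 = 0.0279
  y_3 = 0.0 - 0.1*0.0 = 0.0
f(0.0279, 0.0) = 4*0.0279^2 + 5*0.0^2 = 0.0031


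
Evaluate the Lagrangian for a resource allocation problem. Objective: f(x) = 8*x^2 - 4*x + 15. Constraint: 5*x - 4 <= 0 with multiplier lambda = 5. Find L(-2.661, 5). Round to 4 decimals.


Step 1: Evaluate f(x).
f(-2.661) = 8*(-2.661)^2 - 4*(-2.661) + 15 = 82.2914
Step 2: Evaluate g(x).
g(-2.661) = 5*-2.661 - 4 = -17.305
Step 3: Compute Lagrangian.
L = 82.2914 + 5*-17.305 = -4.2336


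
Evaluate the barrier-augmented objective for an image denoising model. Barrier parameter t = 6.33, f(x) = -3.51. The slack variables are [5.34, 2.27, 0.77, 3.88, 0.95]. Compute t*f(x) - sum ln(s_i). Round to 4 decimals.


Step 1: Compute log-barrier.
ln values: [1.6752, 0.8198, -0.2614, 1.3558, -0.0513]
phi = -(1.6752 + 0.8198 - 0.2614 + 1.3558 - 0.0513) = -3.5382
Step 2: Compute augmented objective.
t*f(x) = 6.33*-3.51 = -22.2183
Total = -22.2183 - 3.5382 = -25.7565


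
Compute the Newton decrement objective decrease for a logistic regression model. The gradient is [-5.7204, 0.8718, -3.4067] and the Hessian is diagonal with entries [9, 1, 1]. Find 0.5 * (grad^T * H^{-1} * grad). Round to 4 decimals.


Step 1: H is diagonal, so H^(-1) * g = [-0.6356, 0.8718, -3.4067].
Step 2: g^T H^(-1) g = sum_i g_i^2 / H_ii
  = (-5.7204)^2/9 + (0.8718)^2/1 + (-3.4067)^2/1
  = 3.6359 + 0.76 + 11.6056 = 16.0015
Step 3: Objective decrease = 0.5 * g^T H^(-1) g = 8.0008


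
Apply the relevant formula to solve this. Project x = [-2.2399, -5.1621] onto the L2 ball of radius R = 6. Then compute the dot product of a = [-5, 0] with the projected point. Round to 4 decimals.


Step 1: Compute ||x|| (intermediates to 6 decimals).
||x|| = sqrt((-2.2399)^2 + (-5.1621)^2) = 5.627115
Step 2: Project.
Since ||x|| <= R, proj = x (no scaling needed).
proj(x) = [-2.2399, -5.1621]
Step 3: Dot product.
a^T * proj(x) = -5*(-2.2399) + 0*(-5.1621) = 11.1995


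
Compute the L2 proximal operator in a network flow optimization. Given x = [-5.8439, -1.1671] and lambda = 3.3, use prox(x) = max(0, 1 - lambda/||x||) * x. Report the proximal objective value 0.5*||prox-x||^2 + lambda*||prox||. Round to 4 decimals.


Step 1: Compute ||x||.
||x|| = 5.9593
Step 2: Compute scaling factor.
scale = max(0, 1 - 3.3/5.9593) = 0.4462
Step 3: prox(x) = [-2.6078, -0.5208]
||prox(x)|| = 2.6593
Step 4: Proximal objective.
0.5*||prox-x||^2 = 5.445
lambda*||prox|| = 8.7757
Total = 14.2207


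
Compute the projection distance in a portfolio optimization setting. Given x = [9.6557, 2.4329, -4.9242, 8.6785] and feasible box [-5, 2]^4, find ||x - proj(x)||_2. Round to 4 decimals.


Project each component onto [-5, 2].
clip(9.6557) = 2.0, clip(2.4329) = 2.0, clip(-4.9242) = -4.9242, clip(8.6785) = 2.0
Projection = [2.0, 2.0, -4.9242, 2.0]
Squared diffs: [58.6097, 0.1874, 0.0, 44.6024]
Distance = sqrt(103.3995) = 10.1686


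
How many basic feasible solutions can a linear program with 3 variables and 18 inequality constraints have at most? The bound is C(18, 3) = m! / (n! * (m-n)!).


Each vertex corresponds to some choice of n active constraints out of m, so the number of vertices is at most C(m, n) = m! / (n!(m-n)!).
m = 18, n = 3
Numerator: 18 * 17 * 16
Denominator: 3! = 6
C(18, 3) = 816


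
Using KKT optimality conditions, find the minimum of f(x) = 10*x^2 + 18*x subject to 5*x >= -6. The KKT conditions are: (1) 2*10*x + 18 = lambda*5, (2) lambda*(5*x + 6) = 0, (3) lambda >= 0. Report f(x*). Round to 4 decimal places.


Step 1: Try lambda = 0 (constraint inactive).
Stationarity: 2*10*x + 18 = 0
x* = -18/(2*10) = -0.9
Check constraint: 5*-0.9 = -4.5 >= -6 -- satisfied.
Step 2: Compute optimal value.
f(x*) = 10*(-0.9)^2 + 18*(-0.9) = -8.1


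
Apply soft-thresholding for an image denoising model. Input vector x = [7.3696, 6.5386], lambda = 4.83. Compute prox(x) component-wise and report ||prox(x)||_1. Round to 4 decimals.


Soft-thresholding with lambda = 4.83:
prox(7.3696) = sign(7.3696)*max(|7.3696| - 4.83, 0) = 2.5396
prox(6.5386) = sign(6.5386)*max(|6.5386| - 4.83, 0) = 1.7086
prox(x) = [2.5396, 1.7086]
||prox(x)||_1 = 2.5396 + 1.7086 = 4.2482


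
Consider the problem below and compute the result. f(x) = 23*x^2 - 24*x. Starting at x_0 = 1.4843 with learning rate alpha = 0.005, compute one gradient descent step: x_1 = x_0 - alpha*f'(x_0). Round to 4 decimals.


We compute the gradient at x_0 and apply the update.
f'(x) = 46*x - 24
f'(1.4843) = 46*1.4843 - 24 = 44.2778
x_1 = 1.4843 - 0.005*44.2778 = 1.2629


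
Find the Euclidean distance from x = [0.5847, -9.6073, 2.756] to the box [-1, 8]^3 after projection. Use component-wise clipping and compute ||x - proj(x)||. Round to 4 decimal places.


Project each component onto [-1, 8].
clip(0.5847) = 0.5847, clip(-9.6073) = -1.0, clip(2.756) = 2.756
Projection = [0.5847, -1.0, 2.756]
Squared diffs: [0.0, 74.0856, 0.0]
Distance = sqrt(74.0856) = 8.6073


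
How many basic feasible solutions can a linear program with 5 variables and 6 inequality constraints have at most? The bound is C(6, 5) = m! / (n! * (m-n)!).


Each vertex corresponds to some choice of n active constraints out of m, so the number of vertices is at most C(m, n) = m! / (n!(m-n)!).
m = 6, n = 5
Numerator: 6 * 5 * 4 * 3 * 2
Denominator: 5! = 120
C(6, 5) = 6


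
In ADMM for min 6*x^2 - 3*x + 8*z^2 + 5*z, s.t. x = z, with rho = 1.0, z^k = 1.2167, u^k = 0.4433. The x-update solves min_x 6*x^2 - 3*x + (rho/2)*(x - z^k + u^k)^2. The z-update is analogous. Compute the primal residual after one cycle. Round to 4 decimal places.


ADMM iteration with rho = 1.0, z^k = 1.2167, u^k = 0.4433
Step 1: x-update.
Minimize 6*x^2 - 3*x + (1.0/2)*(x - 1.2167 + 0.4433)^2
FOC: (2*6 + 1.0)*x = 3 + 1.0*(1.2167 - 0.4433)
x^{k+1} = 0.2903
Step 2: z-update.
Minimize 8*z^2 + 5*z + (1.0/2)*(0.2903 - z + 0.4433)^2
FOC: (2*8 + 1.0)*z = -5 + 1.0*(0.2903 + 0.4433)
z^{k+1} = -0.251
Step 3: u-update.
u^{k+1} = 0.4433 + 0.2903 + 0.251 = 0.9845
Step 4: Primal residual = |0.2903 + 0.251| = 0.5412


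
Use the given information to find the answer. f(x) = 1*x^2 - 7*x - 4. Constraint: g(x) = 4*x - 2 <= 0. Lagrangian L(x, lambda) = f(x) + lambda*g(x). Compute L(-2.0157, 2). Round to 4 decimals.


Step 1: Evaluate f(x).
f(-2.0157) = 1*(-2.0157)^2 - 7*(-2.0157) - 4 = 14.1729
Step 2: Evaluate g(x).
g(-2.0157) = 4*-2.0157 - 2 = -10.0628
Step 3: Compute Lagrangian.
L = 14.1729 + 2*-10.0628 = -5.9527


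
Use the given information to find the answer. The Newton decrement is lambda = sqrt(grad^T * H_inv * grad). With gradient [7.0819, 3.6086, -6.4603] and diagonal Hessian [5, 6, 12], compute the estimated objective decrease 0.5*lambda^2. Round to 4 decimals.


Step 1: H is diagonal, so H^(-1) * g = [1.4164, 0.6014, -0.5384].
Step 2: g^T H^(-1) g = sum_i g_i^2 / H_ii
  = (7.0819)^2/5 + (3.6086)^2/6 + (-6.4603)^2/12
  = 10.0307 + 2.1703 + 3.478 = 15.679
Step 3: Objective decrease = 0.5 * g^T H^(-1) g = 7.8395


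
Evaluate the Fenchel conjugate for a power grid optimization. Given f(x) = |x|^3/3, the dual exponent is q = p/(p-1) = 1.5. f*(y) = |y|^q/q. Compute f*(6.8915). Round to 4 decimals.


The conjugate exponent q satisfies 1/p + 1/q = 1.
p = 3, so q = 3/(3 - 1) = 1.5
|y|^q = 6.8915^1.5 = 18.0913
f*(6.8915) = 18.0913 / 1.5 = 12.0609


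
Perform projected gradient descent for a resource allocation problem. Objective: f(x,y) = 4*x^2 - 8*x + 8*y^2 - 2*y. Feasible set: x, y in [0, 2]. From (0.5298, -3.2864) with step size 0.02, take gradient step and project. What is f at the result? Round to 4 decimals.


Step 1: Compute gradient at (0.5298, -3.2864).
grad_x = 2*4*0.5298 - 8 = -3.7616
grad_y = 2*8*-3.2864 - 2 = -54.5824
Step 2: Gradient step.
x_raw = 0.5298 - 0.02*-3.7616 = 0.605
y_raw = -3.2864 - 0.02*-54.5824 = -2.1948
Step 3: Project onto [0, 2].
x_proj = clip(0.605) = 0.605
y_proj = clip(-2.1948) = 0.0
Step 4: Evaluate f.
f(0.605, 0.0) = -3.376


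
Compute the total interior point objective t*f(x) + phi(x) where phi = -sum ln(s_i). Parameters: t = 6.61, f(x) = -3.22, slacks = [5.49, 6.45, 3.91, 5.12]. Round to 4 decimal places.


Step 1: Compute log-barrier.
ln values: [1.7029, 1.8641, 1.3635, 1.6332]
phi = -(1.7029 + 1.8641 + 1.3635 + 1.6332) = -6.5637
Step 2: Compute augmented objective.
t*f(x) = 6.61*-3.22 = -21.2842
Total = -21.2842 - 6.5637 = -27.8479


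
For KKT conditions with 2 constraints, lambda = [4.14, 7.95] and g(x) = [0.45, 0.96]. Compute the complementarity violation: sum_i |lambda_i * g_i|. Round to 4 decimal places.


KKT complementary slackness check:
lambda_1 * g_1 = 4.14 * 0.45 = 1.863
lambda_2 * g_2 = 7.95 * 0.96 = 7.632
Total violation = 1.863 + 7.632 = 9.495


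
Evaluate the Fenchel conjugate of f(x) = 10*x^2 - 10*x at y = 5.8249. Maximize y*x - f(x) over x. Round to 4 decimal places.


f*(y) = sup_x {y*x - a*x^2 - b*x} = sup_x {(y-b)*x - a*x^2}
FOC: (y - b) - 2a*x = 0 => x* = (y - b)/(2a)
x* = (5.8249 + 10)/(2*10) = 0.7912
f*(5.8249) = (y-b)^2/(4a) = (5.8249 + 10)^2/(4*10)
= 250.4275/40 = 6.2607


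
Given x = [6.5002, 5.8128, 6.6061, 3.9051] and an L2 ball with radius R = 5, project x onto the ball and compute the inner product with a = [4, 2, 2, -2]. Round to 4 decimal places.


Step 1: Compute ||x|| (intermediates to 6 decimals).
||x|| = sqrt(6.5002^2 + 5.8128^2 + 6.6061^2 + 3.9051^2) = 11.616007
Step 2: Project.
Since ||x|| > R, scale = R/||x|| = 5/11.616007 = 0.430441, proj(x) = scale * x
proj(x) = [2.797953, 2.502067, 2.843536, 1.680915]
Step 3: Dot product.
a^T * proj(x) = 4*2.797953 + 2*2.502067 + 2*2.843536 - 2*1.680915 = 18.5212


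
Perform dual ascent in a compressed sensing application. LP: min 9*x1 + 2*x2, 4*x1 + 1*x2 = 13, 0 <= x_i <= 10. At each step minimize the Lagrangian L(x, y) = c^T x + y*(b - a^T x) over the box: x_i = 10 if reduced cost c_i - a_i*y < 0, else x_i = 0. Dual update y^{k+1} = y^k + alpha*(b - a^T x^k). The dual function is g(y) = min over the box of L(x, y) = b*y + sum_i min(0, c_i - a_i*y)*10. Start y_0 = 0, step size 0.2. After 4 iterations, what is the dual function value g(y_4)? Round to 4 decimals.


Dual ascent for LP: min 9*x1 + 2*x2, 4*x1 + 1*x2 = 13, 0 <= x_i <= 10
Step 1: y^k = 0.0, reduced costs: (9.0, 2.0)
  x^k = (0.0, 0.0), subgradient = b - a^T x = 13.0
  y^{k+1} = 0.0 + 0.2*13.0 = 2.6
Step 2: y^k = 2.6, reduced costs: (-1.4, -0.6)
  x^k = (10.0, 10.0), subgradient = b - a^T x = -37.0
  y^{k+1} = 2.6 + 0.2*-37.0 = -4.8
Step 3: y^k = -4.8, reduced costs: (28.2, 6.8)
  x^k = (0.0, 0.0), subgradient = b - a^T x = 13.0
  y^{k+1} = -4.8 + 0.2*13.0 = -2.2
Step 4: y^k = -2.2, reduced costs: (17.8, 4.2)
  x^k = (0.0, 0.0), subgradient = b - a^T x = 13.0
  y^{k+1} = -2.2 + 0.2*13.0 = 0.4
Dual objective at y_4 = 0.4: reduced costs (7.4, 1.6), box minimizer x = (0.0, 0.0)
g(y_4) = b*y + (c1 - a1*y)*x1 + (c2 - a2*y)*x2 = 13*0.4 + 7.4*0.0 + 1.6*0.0 = 5.2 + 0.0 + 0.0 = 5.2


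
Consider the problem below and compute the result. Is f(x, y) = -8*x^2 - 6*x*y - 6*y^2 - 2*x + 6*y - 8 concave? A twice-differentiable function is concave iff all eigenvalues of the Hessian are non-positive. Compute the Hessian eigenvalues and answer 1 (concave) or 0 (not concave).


The Hessian of f(x,y) = -8*x^2 - 6*x*y - 6*y^2 - 2*x + 6*y - 8 is:
H = [[-16, -6], [-6, -12]]
Trace = -16 - 12 = -28
Determinant = -16*-12 - (-6)^2 = 156
Discriminant = (-28)^2 - 4*156 = 160.0
Eigenvalues: lambda_1 = -20.3246, lambda_2 = -7.6754
The function is concave.

1


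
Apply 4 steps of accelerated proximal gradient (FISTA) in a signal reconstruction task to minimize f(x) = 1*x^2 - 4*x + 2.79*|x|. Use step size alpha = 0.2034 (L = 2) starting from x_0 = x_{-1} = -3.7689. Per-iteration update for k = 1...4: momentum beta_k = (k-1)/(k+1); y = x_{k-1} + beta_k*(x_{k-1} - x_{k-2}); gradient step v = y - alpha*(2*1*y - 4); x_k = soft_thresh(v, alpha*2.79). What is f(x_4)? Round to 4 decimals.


FISTA on f(x) = 1*x^2 - 4*x + 2.79*|x|
L = 2, alpha = 0.2034
Iteration 1: beta = 0.0, y = -3.7689 + 0.0*(-3.7689 + 3.7689) = -3.7689
  grad(y) = -11.5378, v = y - alpha*grad = -1.4221
  prox(v) = soft_thresh(-1.4221, 0.5675) = -0.8546
Iteration 2: beta = 0.3333, y = -0.8546 + 0.3333*(-0.8546 + 3.7689) = 0.1168
  grad(y) = -3.7664, v = y - alpha*grad = 0.8829
  prox(v) = soft_thresh(0.8829, 0.5675) = 0.3154
Iteration 3: beta = 0.5, y = 0.3154 + 0.5*(0.3154 + 0.8546) = 0.9004
  grad(y) = -2.1992, v = y - alpha*grad = 1.3477
  prox(v) = soft_thresh(1.3477, 0.5675) = 0.7802
Iteration 4: beta = 0.6, y = 0.7802 + 0.6*(0.7802 - 0.3154) = 1.0591
  grad(y) = -1.8817, v = y - alpha*grad = 1.4419
  prox(v) = soft_thresh(1.4419, 0.5675) = 0.8744
f(x_4) = 1*0.8744^2 - 4*0.8744 + 2.79*|0.8744| = -0.2935


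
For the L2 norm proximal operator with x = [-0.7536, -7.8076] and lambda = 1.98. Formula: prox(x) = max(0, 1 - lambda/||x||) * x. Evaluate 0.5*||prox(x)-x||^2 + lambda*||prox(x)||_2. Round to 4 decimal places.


Step 1: Compute ||x||.
||x|| = 7.8439
Step 2: Compute scaling factor.
scale = max(0, 1 - 1.98/7.8439) = 0.7476
Step 3: prox(x) = [-0.5634, -5.8368]
||prox(x)|| = 5.8639
Step 4: Proximal objective.
0.5*||prox-x||^2 = 1.9602
lambda*||prox|| = 11.6105
Total = 13.5707


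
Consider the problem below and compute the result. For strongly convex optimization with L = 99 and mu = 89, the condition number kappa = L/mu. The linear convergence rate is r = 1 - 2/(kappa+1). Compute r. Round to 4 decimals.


Step 1: Compute the condition number.
kappa = L/mu = 99/89 = 1.1124
Step 2: Compute the convergence rate.
r = 1 - 2/(kappa + 1) = 1 - 2*mu/(L + mu) = (L - mu)/(L + mu) = 10/188 = 0.0532


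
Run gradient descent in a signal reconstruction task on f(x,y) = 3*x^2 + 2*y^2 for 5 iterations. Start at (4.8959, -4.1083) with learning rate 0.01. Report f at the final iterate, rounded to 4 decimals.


Gradient descent on f(x,y) = 3*x^2 + 2*y^2.
Starting point: (4.8959, -4.1083), alpha = 0.01
Step 1: grad_x = 2*3*4.8959 = 29.3754, grad_y = 2*2*-4.1083 = -16.4332
  x_1 = 4.8959 - 0.01*29.3754 = 4.6021
  y_1 = -4.1083 - 0.01*-16.4332 = -3.944
Step 2: grad_x = 2*3*4.6021 = 27.6129, grad_y = 2*2*-3.944 = -15.7759
  x_2 = 4.6021 - 0.01*27.6129 = 4.326
  y_2 = -3.944 - 0.01*-15.7759 = -3.7862
Step 3: grad_x = 2*3*4.326 = 25.9561, grad_y = 2*2*-3.7862 = -15.1448
  x_3 = 4.326 - 0.01*25.9561 = 4.0665
  y_3 = -3.7862 - 0.01*-15.1448 = -3.6348
Step 4: grad_x = 2*3*4.0665 = 24.3987, grad_y = 2*2*-3.6348 = -14.539
  x_4 = 4.0665 - 0.01*24.3987 = 3.8225
  y_4 = -3.6348 - 0.01*-14.539 = -3.4894
Step 5: grad_x = 2*3*3.8225 = 22.9348, grad_y = 2*2*-3.4894 = -13.9575
  x_5 = 3.8225 - 0.01*22.9348 = 3.5931
  y_5 = -3.4894 - 0.01*-13.9575 = -3.3498
f(3.5931, -3.3498) = 3*3.5931^2 + 2*(-3.3498)^2 = 61.1738


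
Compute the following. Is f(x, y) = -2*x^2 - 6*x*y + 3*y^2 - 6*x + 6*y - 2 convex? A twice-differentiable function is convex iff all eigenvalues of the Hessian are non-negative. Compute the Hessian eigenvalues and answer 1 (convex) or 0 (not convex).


The Hessian of f(x,y) = -2*x^2 - 6*x*y + 3*y^2 - 6*x + 6*y - 2 is:
H = [[-4, -6], [-6, 6]]
Trace = -4 + 6 = 2
Determinant = -4*6 - (-6)^2 = -60
Discriminant = (2)^2 - 4*-60 = 244.0
Eigenvalues: lambda_1 = -6.8102, lambda_2 = 8.8102
The function is not convex.

0


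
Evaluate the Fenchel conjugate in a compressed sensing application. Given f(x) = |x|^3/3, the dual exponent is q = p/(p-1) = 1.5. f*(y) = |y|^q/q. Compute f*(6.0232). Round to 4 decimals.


The conjugate exponent q satisfies 1/p + 1/q = 1.
p = 3, so q = 3/(3 - 1) = 1.5
|y|^q = 6.0232^1.5 = 14.7823
f*(6.0232) = 14.7823 / 1.5 = 9.8548


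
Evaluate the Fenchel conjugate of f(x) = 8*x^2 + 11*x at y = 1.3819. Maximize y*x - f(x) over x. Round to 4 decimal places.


f*(y) = sup_x {y*x - a*x^2 - b*x} = sup_x {(y-b)*x - a*x^2}
FOC: (y - b) - 2a*x = 0 => x* = (y - b)/(2a)
x* = (1.3819 - 11)/(2*8) = -0.6011
f*(1.3819) = (y-b)^2/(4a) = (1.3819 - 11)^2/(4*8)
= 92.5078/32 = 2.8909


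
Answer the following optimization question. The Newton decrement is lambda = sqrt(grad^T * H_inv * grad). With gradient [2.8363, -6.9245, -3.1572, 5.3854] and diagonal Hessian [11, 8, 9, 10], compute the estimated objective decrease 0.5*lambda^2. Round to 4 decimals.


Step 1: H is diagonal, so H^(-1) * g = [0.2578, -0.8656, -0.3508, 0.5385].
Step 2: g^T H^(-1) g = sum_i g_i^2 / H_ii
  = (2.8363)^2/11 + (-6.9245)^2/8 + (-3.1572)^2/9 + (5.3854)^2/10
  = 0.7313 + 5.9936 + 1.1075 + 2.9003 = 10.7327
Step 3: Objective decrease = 0.5 * g^T H^(-1) g = 5.3664


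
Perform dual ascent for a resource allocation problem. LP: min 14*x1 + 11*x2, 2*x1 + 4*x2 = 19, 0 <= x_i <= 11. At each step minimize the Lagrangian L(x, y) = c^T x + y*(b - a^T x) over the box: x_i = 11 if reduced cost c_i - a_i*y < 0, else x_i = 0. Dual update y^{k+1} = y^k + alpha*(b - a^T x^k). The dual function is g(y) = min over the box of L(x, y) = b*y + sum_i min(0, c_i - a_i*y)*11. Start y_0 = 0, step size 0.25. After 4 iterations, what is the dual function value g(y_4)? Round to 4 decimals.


Dual ascent for LP: min 14*x1 + 11*x2, 2*x1 + 4*x2 = 19, 0 <= x_i <= 11
Step 1: y^k = 0.0, reduced costs: (14.0, 11.0)
  x^k = (0.0, 0.0), subgradient = b - a^T x = 19.0
  y^{k+1} = 0.0 + 0.25*19.0 = 4.75
Step 2: y^k = 4.75, reduced costs: (4.5, -8.0)
  x^k = (0.0, 11.0), subgradient = b - a^T x = -25.0
  y^{k+1} = 4.75 + 0.25*-25.0 = -1.5
Step 3: y^k = -1.5, reduced costs: (17.0, 17.0)
  x^k = (0.0, 0.0), subgradient = b - a^T x = 19.0
  y^{k+1} = -1.5 + 0.25*19.0 = 3.25
Step 4: y^k = 3.25, reduced costs: (7.5, -2.0)
  x^k = (0.0, 11.0), subgradient = b - a^T x = -25.0
  y^{k+1} = 3.25 + 0.25*-25.0 = -3.0
Dual objective at y_4 = -3.0: reduced costs (20.0, 23.0), box minimizer x = (0.0, 0.0)
g(y_4) = b*y + (c1 - a1*y)*x1 + (c2 - a2*y)*x2 = 19*(-3.0) + 20.0*0.0 + 23.0*0.0 = -57.0 + 0.0 + 0.0 = -57.0


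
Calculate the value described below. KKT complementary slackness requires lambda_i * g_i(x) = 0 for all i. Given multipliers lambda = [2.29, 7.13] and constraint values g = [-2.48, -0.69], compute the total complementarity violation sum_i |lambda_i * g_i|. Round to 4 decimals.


KKT complementary slackness check:
lambda_1 * g_1 = 2.29 * -2.48 = -5.6792
lambda_2 * g_2 = 7.13 * -0.69 = -4.9197
Total violation = 5.6792 + 4.9197 = 10.5989


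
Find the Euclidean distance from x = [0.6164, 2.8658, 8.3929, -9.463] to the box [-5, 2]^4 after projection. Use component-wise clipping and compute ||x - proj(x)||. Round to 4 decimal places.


Project each component onto [-5, 2].
clip(0.6164) = 0.6164, clip(2.8658) = 2.0, clip(8.3929) = 2.0, clip(-9.463) = -5.0
Projection = [0.6164, 2.0, 2.0, -5.0]
Squared diffs: [0.0, 0.7496, 40.8692, 19.9184]
Distance = sqrt(61.5372) = 7.8446


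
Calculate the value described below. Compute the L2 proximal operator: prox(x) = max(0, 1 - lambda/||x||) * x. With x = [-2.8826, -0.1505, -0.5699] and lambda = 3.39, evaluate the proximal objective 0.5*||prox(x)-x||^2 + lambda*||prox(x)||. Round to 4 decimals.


Step 1: Compute ||x||.
||x|| = 2.9422
Step 2: Compute scaling factor.
scale = max(0, 1 - 3.39/2.9422) = 0.0
Step 3: prox(x) = [-0.0, -0.0, -0.0]
||prox(x)|| = 0.0
Step 4: Proximal objective.
0.5*||prox-x||^2 = 4.3284
lambda*||prox|| = 0.0
Total = 4.3284


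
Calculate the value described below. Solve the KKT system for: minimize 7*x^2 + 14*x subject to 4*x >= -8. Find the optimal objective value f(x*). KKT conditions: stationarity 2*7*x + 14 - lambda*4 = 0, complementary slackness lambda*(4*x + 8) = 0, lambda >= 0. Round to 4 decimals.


Step 1: Try lambda = 0 (constraint inactive).
Stationarity: 2*7*x + 14 = 0
x* = -14/(2*7) = -1.0
Check constraint: 4*-1.0 = -4.0 >= -8 -- satisfied.
Step 2: Compute optimal value.
f(x*) = 7*(-1.0)^2 + 14*(-1.0) = -7.0


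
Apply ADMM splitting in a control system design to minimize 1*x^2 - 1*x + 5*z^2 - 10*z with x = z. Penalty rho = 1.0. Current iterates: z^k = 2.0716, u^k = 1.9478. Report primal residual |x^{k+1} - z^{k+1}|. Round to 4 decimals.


ADMM iteration with rho = 1.0, z^k = 2.0716, u^k = 1.9478
Step 1: x-update.
Minimize 1*x^2 - 1*x + (1.0/2)*(x - 2.0716 + 1.9478)^2
FOC: (2*1 + 1.0)*x = 1 + 1.0*(2.0716 - 1.9478)
x^{k+1} = 0.3746
Step 2: z-update.
Minimize 5*z^2 - 10*z + (1.0/2)*(0.3746 - z + 1.9478)^2
FOC: (2*5 + 1.0)*z = 10 + 1.0*(0.3746 + 1.9478)
z^{k+1} = 1.1202
Step 3: u-update.
u^{k+1} = 1.9478 + 0.3746 - 1.1202 = 1.2022
Step 4: Primal residual = |0.3746 - 1.1202| = 0.7456


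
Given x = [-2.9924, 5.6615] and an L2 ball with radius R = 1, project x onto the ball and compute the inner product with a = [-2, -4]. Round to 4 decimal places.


Step 1: Compute ||x|| (intermediates to 6 decimals).
||x|| = sqrt((-2.9924)^2 + 5.6615^2) = 6.403674
Step 2: Project.
Since ||x|| > R, scale = R/||x|| = 1/6.403674 = 0.15616, proj(x) = scale * x
proj(x) = [-0.467293, 0.8841]
Step 3: Dot product.
a^T * proj(x) = -2*(-0.467293) - 4*0.8841 = -2.6018


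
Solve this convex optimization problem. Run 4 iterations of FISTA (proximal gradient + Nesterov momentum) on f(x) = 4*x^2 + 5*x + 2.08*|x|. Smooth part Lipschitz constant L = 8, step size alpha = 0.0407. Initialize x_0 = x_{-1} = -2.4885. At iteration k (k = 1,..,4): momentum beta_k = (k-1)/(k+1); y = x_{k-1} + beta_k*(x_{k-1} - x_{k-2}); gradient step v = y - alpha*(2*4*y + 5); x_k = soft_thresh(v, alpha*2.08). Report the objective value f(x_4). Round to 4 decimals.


FISTA on f(x) = 4*x^2 + 5*x + 2.08*|x|
L = 8, alpha = 0.0407
Iteration 1: beta = 0.0, y = -2.4885 + 0.0*(-2.4885 + 2.4885) = -2.4885
  grad(y) = -14.908, v = y - alpha*grad = -1.8817
  prox(v) = soft_thresh(-1.8817, 0.0847) = -1.7971
Iteration 2: beta = 0.3333, y = -1.7971 + 0.3333*(-1.7971 + 2.4885) = -1.5666
  grad(y) = -7.5329, v = y - alpha*grad = -1.26
  prox(v) = soft_thresh(-1.26, 0.0847) = -1.1754
Iteration 3: beta = 0.5, y = -1.1754 + 0.5*(-1.1754 + 1.7971) = -0.8645
  grad(y) = -1.9161, v = y - alpha*grad = -0.7865
  prox(v) = soft_thresh(-0.7865, 0.0847) = -0.7019
Iteration 4: beta = 0.6, y = -0.7019 + 0.6*(-0.7019 + 1.1754) = -0.4178
  grad(y) = 1.6578, v = y - alpha*grad = -0.4852
  prox(v) = soft_thresh(-0.4852, 0.0847) = -0.4006
f(x_4) = 4*(-0.4006)^2 + 5*(-0.4006) + 2.08*|-0.4006| = -0.5278


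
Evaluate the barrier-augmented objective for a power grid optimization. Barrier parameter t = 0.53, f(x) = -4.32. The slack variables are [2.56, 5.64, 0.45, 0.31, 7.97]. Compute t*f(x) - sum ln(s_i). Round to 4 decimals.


Step 1: Compute log-barrier.
ln values: [0.94, 1.7299, -0.7985, -1.1712, 2.0757]
phi = -(0.94 + 1.7299 - 0.7985 - 1.1712 + 2.0757) = -2.7759
Step 2: Compute augmented objective.
t*f(x) = 0.53*-4.32 = -2.2896
Total = -2.2896 - 2.7759 = -5.0655


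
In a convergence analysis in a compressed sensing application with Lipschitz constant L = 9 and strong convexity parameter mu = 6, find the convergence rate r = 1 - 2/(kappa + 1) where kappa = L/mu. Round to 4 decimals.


Step 1: Compute the condition number.
kappa = L/mu = 9/6 = 1.5
Step 2: Compute the convergence rate.
r = 1 - 2/(kappa + 1) = 1 - 2*mu/(L + mu) = (L - mu)/(L + mu) = 3/15 = 0.2


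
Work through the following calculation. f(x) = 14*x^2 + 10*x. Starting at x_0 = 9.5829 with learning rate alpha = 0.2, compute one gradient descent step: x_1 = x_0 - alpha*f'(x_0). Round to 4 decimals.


We compute the gradient at x_0 and apply the update.
f'(x) = 28*x + 10
f'(9.5829) = 28*9.5829 + 10 = 278.3212
x_1 = 9.5829 - 0.2*278.3212 = -46.0813


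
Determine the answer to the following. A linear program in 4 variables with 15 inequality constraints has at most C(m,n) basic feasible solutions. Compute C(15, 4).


Each vertex corresponds to some choice of n active constraints out of m, so the number of vertices is at most C(m, n) = m! / (n!(m-n)!).
m = 15, n = 4
Numerator: 15 * 14 * 13 * 12
Denominator: 4! = 24
C(15, 4) = 1365


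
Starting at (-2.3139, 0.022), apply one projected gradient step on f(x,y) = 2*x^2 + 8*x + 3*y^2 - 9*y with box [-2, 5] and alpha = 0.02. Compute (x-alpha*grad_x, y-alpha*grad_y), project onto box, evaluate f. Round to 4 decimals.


Step 1: Compute gradient at (-2.3139, 0.022).
grad_x = 2*2*-2.3139 + 8 = -1.2556
grad_y = 2*3*0.022 - 9 = -8.868
Step 2: Gradient step.
x_raw = -2.3139 - 0.02*-1.2556 = -2.2888
y_raw = 0.022 - 0.02*-8.868 = 0.1994
Step 3: Project onto [-2, 5].
x_proj = clip(-2.2888) = -2.0
y_proj = clip(0.1994) = 0.1994
Step 4: Evaluate f.
f(-2.0, 0.1994) = -9.675


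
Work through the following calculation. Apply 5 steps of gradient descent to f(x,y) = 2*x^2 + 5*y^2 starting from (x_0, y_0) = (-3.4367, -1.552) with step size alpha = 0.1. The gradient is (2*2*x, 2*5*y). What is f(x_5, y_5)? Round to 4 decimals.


Gradient descent on f(x,y) = 2*x^2 + 5*y^2.
Starting point: (-3.4367, -1.552), alpha = 0.1
Step 1: grad_x = 2*2*-3.4367 = -13.7468, grad_y = 2*5*-1.552 = -15.52
  x_1 = -3.4367 - 0.1*-13.7468 = -2.062
  y_1 = -1.552 - 0.1*-15.52 = 0.0
Step 2: grad_x = 2*2*-2.062 = -8.2481, grad_y = 2*5*0.0 = 0.0
  x_2 = -2.062 - 0.1*-8.2481 = -1.2372
  y_2 = 0.0 - 0.1*0.0 = 0.0
Step 3: grad_x = 2*2*-1.2372 = -4.9488, grad_y = 2*5*0.0 = 0.0
  x_3 = -1.2372 - 0.1*-4.9488 = -0.7423
  y_3 = 0.0 - 0.1*0.0 = 0.0
Step 4: grad_x = 2*2*-0.7423 = -2.9693, grad_y = 2*5*0.0 = 0.0
  x_4 = -0.7423 - 0.1*-2.9693 = -0.4454
  y_4 = 0.0 - 0.1*0.0 = 0.0
Step 5: grad_x = 2*2*-0.4454 = -1.7816, grad_y = 2*5*0.0 = 0.0
  x_5 = -0.4454 - 0.1*-1.7816 = -0.2672
  y_5 = 0.0 - 0.1*0.0 = 0.0
f(-0.2672, 0.0) = 2*(-0.2672)^2 + 5*0.0^2 = 0.1428


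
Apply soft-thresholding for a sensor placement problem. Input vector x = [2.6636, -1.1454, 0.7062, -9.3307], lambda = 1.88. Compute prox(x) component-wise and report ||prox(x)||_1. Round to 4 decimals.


Soft-thresholding with lambda = 1.88:
prox(2.6636) = sign(2.6636)*max(|2.6636| - 1.88, 0) = 0.7836
prox(-1.1454) = sign(-1.1454)*max(|-1.1454| - 1.88, 0) = 0.0
prox(0.7062) = sign(0.7062)*max(|0.7062| - 1.88, 0) = 0.0
prox(-9.3307) = sign(-9.3307)*max(|-9.3307| - 1.88, 0) = -7.4507
prox(x) = [0.7836, 0.0, 0.0, -7.4507]
||prox(x)||_1 = 0.7836 + 0.0 + 0.0 + 7.4507 = 8.2343


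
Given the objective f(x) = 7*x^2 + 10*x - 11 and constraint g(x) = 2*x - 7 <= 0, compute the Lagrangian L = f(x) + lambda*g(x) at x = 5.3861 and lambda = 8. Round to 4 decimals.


Step 1: Evaluate f(x).
f(5.3861) = 7*5.3861^2 + 10*5.3861 - 11 = 245.9315
Step 2: Evaluate g(x).
g(5.3861) = 2*5.3861 - 7 = 3.7722
Step 3: Compute Lagrangian.
L = 245.9315 + 8*3.7722 = 276.1091


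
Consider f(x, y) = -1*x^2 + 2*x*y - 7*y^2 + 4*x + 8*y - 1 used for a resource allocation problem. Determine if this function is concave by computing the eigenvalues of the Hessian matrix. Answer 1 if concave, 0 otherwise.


The Hessian of f(x,y) = -1*x^2 + 2*x*y - 7*y^2 + 4*x + 8*y - 1 is:
H = [[-2, 2], [2, -14]]
Trace = -2 - 14 = -16
Determinant = -2*-14 - (2)^2 = 24
Discriminant = (-16)^2 - 4*24 = 160.0
Eigenvalues: lambda_1 = -14.3246, lambda_2 = -1.6754
The function is concave.

1


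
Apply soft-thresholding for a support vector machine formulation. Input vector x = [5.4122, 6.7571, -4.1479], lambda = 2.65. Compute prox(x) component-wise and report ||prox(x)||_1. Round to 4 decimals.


Soft-thresholding with lambda = 2.65:
prox(5.4122) = sign(5.4122)*max(|5.4122| - 2.65, 0) = 2.7622
prox(6.7571) = sign(6.7571)*max(|6.7571| - 2.65, 0) = 4.1071
prox(-4.1479) = sign(-4.1479)*max(|-4.1479| - 2.65, 0) = -1.4979
prox(x) = [2.7622, 4.1071, -1.4979]
||prox(x)||_1 = 2.7622 + 4.1071 + 1.4979 = 8.3672


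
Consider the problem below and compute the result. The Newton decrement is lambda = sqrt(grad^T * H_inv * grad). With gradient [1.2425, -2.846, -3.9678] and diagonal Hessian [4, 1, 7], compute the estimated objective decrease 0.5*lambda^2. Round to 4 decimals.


Step 1: H is diagonal, so H^(-1) * g = [0.3106, -2.846, -0.5668].
Step 2: g^T H^(-1) g = sum_i g_i^2 / H_ii
  = (1.2425)^2/4 + (-2.846)^2/1 + (-3.9678)^2/7
  = 0.386 + 8.0997 + 2.2491 = 10.7347
Step 3: Objective decrease = 0.5 * g^T H^(-1) g = 5.3674


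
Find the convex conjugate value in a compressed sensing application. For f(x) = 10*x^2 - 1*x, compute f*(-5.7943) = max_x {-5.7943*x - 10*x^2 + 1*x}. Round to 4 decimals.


f*(y) = sup_x {y*x - a*x^2 - b*x} = sup_x {(y-b)*x - a*x^2}
FOC: (y - b) - 2a*x = 0 => x* = (y - b)/(2a)
x* = (-5.7943 + 1)/(2*10) = -0.2397
f*(-5.7943) = (y-b)^2/(4a) = (-5.7943 + 1)^2/(4*10)
= 22.9853/40 = 0.5746


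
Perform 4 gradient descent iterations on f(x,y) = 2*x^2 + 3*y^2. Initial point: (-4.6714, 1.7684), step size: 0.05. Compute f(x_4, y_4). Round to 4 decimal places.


Gradient descent on f(x,y) = 2*x^2 + 3*y^2.
Starting point: (-4.6714, 1.7684), alpha = 0.05
Step 1: grad_x = 2*2*-4.6714 = -18.6856, grad_y = 2*3*1.7684 = 10.6104
  x_1 = -4.6714 - 0.05*-18.6856 = -3.7371
  y_1 = 1.7684 - 0.05*10.6104 = 1.2379
Step 2: grad_x = 2*2*-3.7371 = -14.9485, grad_y = 2*3*1.2379 = 7.4273
  x_2 = -3.7371 - 0.05*-14.9485 = -2.9897
  y_2 = 1.2379 - 0.05*7.4273 = 0.8665
Step 3: grad_x = 2*2*-2.9897 = -11.9588, grad_y = 2*3*0.8665 = 5.1991
  x_3 = -2.9897 - 0.05*-11.9588 = -2.3918
  y_3 = 0.8665 - 0.05*5.1991 = 0.6066
Step 4: grad_x = 2*2*-2.3918 = -9.567, grad_y = 2*3*0.6066 = 3.6394
  x_4 = -2.3918 - 0.05*-9.567 = -1.9134
  y_4 = 0.6066 - 0.05*3.6394 = 0.4246
f(-1.9134, 0.4246) = 2*(-1.9134)^2 + 3*0.4246^2 = 7.8631


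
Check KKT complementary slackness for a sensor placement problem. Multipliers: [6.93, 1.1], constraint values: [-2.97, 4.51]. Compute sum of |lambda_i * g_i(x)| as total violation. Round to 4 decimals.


KKT complementary slackness check:
lambda_1 * g_1 = 6.93 * -2.97 = -20.5821
lambda_2 * g_2 = 1.1 * 4.51 = 4.961
Total violation = 20.5821 + 4.961 = 25.5431


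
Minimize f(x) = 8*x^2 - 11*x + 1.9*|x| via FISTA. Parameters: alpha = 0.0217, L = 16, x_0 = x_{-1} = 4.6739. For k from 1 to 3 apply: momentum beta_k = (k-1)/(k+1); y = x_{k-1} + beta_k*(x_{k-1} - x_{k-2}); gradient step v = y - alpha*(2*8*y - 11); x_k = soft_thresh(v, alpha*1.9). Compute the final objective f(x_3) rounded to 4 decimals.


FISTA on f(x) = 8*x^2 - 11*x + 1.9*|x|
L = 16, alpha = 0.0217
Iteration 1: beta = 0.0, y = 4.6739 + 0.0*(4.6739 - 4.6739) = 4.6739
  grad(y) = 63.7824, v = y - alpha*grad = 3.2898
  prox(v) = soft_thresh(3.2898, 0.0412) = 3.2486
Iteration 2: beta = 0.3333, y = 3.2486 + 0.3333*(3.2486 - 4.6739) = 2.7735
  grad(y) = 33.3758, v = y - alpha*grad = 2.0492
  prox(v) = soft_thresh(2.0492, 0.0412) = 2.008
Iteration 3: beta = 0.5, y = 2.008 + 0.5*(2.008 - 3.2486) = 1.3877
  grad(y) = 11.2034, v = y - alpha*grad = 1.1446
  prox(v) = soft_thresh(1.1446, 0.0412) = 1.1034
f(x_3) = 8*1.1034^2 - 11*1.1034 + 1.9*|1.1034| = -0.3013
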